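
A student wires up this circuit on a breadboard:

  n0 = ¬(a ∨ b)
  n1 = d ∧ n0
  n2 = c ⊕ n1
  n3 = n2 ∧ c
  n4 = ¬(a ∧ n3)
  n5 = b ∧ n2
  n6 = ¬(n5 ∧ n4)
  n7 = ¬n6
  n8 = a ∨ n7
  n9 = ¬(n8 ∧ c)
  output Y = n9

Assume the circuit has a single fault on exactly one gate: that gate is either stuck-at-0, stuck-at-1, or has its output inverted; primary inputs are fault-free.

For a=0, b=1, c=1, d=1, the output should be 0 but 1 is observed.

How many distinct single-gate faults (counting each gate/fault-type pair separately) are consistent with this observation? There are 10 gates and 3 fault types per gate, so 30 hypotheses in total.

Fault-free: n0=0, n1=0, n2=1, n3=1, n4=1, n5=1, n6=0, n7=1, n8=1, n9=0 → 0. Observed 1.
  n0: stuck-at-1, inverted output ✓; others ✗
  n1: stuck-at-1, inverted output ✓; others ✗
  n2: stuck-at-0, inverted output ✓; others ✗
  n3: none of the 3 fault types match ✗
  n4: stuck-at-0, inverted output ✓; others ✗
  n5: stuck-at-0, inverted output ✓; others ✗
  n6: stuck-at-1, inverted output ✓; others ✗
  n7: stuck-at-0, inverted output ✓; others ✗
  n8: stuck-at-0, inverted output ✓; others ✗
  n9: stuck-at-1, inverted output ✓; others ✗
Consistent faults: {n0 stuck-at-1, n0 inverted output, n1 stuck-at-1, n1 inverted output, n2 stuck-at-0, n2 inverted output, n4 stuck-at-0, n4 inverted output, n5 stuck-at-0, n5 inverted output, n6 stuck-at-1, n6 inverted output, n7 stuck-at-0, n7 inverted output, n8 stuck-at-0, n8 inverted output, n9 stuck-at-1, n9 inverted output} — 18 in all.

18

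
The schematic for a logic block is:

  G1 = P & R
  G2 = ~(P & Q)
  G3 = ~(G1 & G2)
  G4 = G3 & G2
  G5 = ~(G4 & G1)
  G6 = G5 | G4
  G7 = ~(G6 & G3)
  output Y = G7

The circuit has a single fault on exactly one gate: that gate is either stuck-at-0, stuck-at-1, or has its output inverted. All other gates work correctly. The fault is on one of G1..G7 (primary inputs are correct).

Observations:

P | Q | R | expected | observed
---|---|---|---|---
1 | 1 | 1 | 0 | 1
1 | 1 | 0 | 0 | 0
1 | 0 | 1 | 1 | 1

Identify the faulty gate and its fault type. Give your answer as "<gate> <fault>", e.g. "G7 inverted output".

Fault-free values for test 1 (P=1, Q=1, R=1): G1=1, G2=0, G3=1, G4=0, G5=1, G6=1, G7=0, giving Y=0. Observed 1.
Test 1: faults giving observed 1 are {G2 stuck-at-1, G2 inverted output, G3 stuck-at-0, G3 inverted output, G5 stuck-at-0, G5 inverted output, G6 stuck-at-0, G6 inverted output, G7 stuck-at-1, G7 inverted output}.
Test 2 (P=1, Q=1, R=0): fault-free G1=0, G2=0, G3=1, G4=0, G5=1, G6=1, G7=0 → 0; observed 0. Eliminates G3 stuck-at-0, G3 inverted output, G5 stuck-at-0, G5 inverted output, G6 stuck-at-0, G6 inverted output, G7 stuck-at-1, G7 inverted output.
Test 3 (P=1, Q=0, R=1): fault-free G1=1, G2=1, G3=0, G4=0, G5=1, G6=1, G7=1 → 1; observed 1. Eliminates G2 inverted output.
Only G2 stuck-at-1 is consistent with every test.

G2 stuck-at-1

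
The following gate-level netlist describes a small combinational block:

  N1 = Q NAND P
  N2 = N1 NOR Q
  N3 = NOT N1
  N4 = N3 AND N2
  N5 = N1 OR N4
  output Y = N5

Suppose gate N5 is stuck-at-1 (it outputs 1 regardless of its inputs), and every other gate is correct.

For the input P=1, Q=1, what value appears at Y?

1

Propagate with N5 forced: N1=0, N2=0, N3=1, N4=0, N5=1 [stuck-at-1].
So Y = 1. (Without the fault it would be 0.)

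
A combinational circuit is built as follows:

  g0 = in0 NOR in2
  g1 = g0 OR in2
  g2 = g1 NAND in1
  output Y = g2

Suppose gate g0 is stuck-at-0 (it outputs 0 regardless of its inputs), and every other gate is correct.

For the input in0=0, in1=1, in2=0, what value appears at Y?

1

Propagate with g0 forced: g0=0 [stuck-at-0], g1=0, g2=1.
So Y = 1. (Without the fault it would be 0.)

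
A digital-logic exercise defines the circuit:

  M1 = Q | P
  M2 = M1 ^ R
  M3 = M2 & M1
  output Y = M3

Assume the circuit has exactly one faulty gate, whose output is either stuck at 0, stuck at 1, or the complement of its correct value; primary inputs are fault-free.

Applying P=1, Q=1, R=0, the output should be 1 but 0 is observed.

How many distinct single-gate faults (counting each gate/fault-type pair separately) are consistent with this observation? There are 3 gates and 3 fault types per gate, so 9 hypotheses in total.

6

Fault-free: M1=1, M2=1, M3=1 → 1. Observed 0.
  M1 stuck-at-0: output 0 ✓
  M1 stuck-at-1: output 1 ✗
  M1 inverted output: output 0 ✓
  M2 stuck-at-0: output 0 ✓
  M2 stuck-at-1: output 1 ✗
  M2 inverted output: output 0 ✓
  M3 stuck-at-0: output 0 ✓
  M3 stuck-at-1: output 1 ✗
  M3 inverted output: output 0 ✓
Consistent faults: {M1 stuck-at-0, M1 inverted output, M2 stuck-at-0, M2 inverted output, M3 stuck-at-0, M3 inverted output} — 6 in all.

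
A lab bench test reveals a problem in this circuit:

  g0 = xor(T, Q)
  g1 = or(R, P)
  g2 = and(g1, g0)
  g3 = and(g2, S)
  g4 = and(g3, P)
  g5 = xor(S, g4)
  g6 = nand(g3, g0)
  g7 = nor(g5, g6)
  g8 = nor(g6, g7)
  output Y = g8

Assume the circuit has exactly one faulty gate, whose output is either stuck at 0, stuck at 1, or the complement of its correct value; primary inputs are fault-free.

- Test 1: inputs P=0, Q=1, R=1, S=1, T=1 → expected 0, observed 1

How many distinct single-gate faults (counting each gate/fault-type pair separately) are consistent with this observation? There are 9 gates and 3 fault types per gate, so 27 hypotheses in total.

6

Fault-free: g0=0, g1=1, g2=0, g3=0, g4=0, g5=1, g6=1, g7=0, g8=0 → 0. Observed 1.
  g0: stuck-at-1, inverted output ✓; others ✗
  g1: none of the 3 fault types match ✗
  g2: none of the 3 fault types match ✗
  g3: none of the 3 fault types match ✗
  g4: none of the 3 fault types match ✗
  g5: none of the 3 fault types match ✗
  g6: stuck-at-0, inverted output ✓; others ✗
  g7: none of the 3 fault types match ✗
  g8: stuck-at-1, inverted output ✓; others ✗
Consistent faults: {g0 stuck-at-1, g0 inverted output, g6 stuck-at-0, g6 inverted output, g8 stuck-at-1, g8 inverted output} — 6 in all.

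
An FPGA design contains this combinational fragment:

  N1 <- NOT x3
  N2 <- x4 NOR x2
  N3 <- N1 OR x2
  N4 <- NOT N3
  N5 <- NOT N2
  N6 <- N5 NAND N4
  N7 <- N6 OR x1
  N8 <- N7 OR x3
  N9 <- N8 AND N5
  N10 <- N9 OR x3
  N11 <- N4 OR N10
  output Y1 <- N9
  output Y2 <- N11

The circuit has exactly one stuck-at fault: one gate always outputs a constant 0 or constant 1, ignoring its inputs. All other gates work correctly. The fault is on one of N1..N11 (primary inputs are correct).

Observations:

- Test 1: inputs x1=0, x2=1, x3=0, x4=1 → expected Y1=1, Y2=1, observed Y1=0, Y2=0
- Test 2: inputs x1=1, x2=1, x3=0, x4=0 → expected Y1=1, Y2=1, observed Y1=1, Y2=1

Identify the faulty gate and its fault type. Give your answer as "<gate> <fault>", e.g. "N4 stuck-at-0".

Fault-free values for test 1 (x1=0, x2=1, x3=0, x4=1): N1=1, N2=0, N3=1, N4=0, N5=1, N6=1, N7=1, N8=1, N9=1, N10=1, N11=1, giving Y1=1, Y2=1. Observed Y1=0, Y2=0.
Test 1: faults giving observed Y1=0, Y2=0 are {N2 stuck-at-1, N5 stuck-at-0, N6 stuck-at-0, N7 stuck-at-0, N8 stuck-at-0, N9 stuck-at-0}.
Test 2 (x1=1, x2=1, x3=0, x4=0): fault-free N1=1, N2=0, N3=1, N4=0, N5=1, N6=1, N7=1, N8=1, N9=1, N10=1, N11=1 → Y1=1, Y2=1; observed Y1=1, Y2=1. Eliminates N2 stuck-at-1, N5 stuck-at-0, N7 stuck-at-0, N8 stuck-at-0, N9 stuck-at-0.
Only N6 stuck-at-0 is consistent with every test.

N6 stuck-at-0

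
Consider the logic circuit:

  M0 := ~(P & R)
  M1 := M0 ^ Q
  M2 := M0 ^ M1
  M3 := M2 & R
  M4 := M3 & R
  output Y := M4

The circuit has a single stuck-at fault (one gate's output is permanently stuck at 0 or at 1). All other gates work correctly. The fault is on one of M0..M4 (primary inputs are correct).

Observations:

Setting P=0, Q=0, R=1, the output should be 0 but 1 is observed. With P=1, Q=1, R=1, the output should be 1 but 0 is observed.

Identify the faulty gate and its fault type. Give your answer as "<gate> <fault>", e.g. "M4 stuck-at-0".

M1 stuck-at-0

Fault-free values for test 1 (P=0, Q=0, R=1): M0=1, M1=1, M2=0, M3=0, M4=0, giving Y=0. Observed 1.
Test 1: faults giving observed 1 are {M1 stuck-at-0, M2 stuck-at-1, M3 stuck-at-1, M4 stuck-at-1}.
Test 2 (P=1, Q=1, R=1): fault-free M0=0, M1=1, M2=1, M3=1, M4=1 → 1; observed 0. Eliminates M2 stuck-at-1, M3 stuck-at-1, M4 stuck-at-1.
Only M1 stuck-at-0 is consistent with every test.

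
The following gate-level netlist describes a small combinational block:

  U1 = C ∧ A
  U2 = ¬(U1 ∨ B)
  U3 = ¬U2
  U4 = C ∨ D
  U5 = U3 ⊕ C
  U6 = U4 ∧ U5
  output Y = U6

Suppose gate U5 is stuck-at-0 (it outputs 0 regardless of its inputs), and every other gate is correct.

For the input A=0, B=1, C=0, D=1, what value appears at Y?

Propagate with U5 forced: U1=0, U2=0, U3=1, U4=1, U5=0 [stuck-at-0], U6=0.
So Y = 0. (Without the fault it would be 1.)

0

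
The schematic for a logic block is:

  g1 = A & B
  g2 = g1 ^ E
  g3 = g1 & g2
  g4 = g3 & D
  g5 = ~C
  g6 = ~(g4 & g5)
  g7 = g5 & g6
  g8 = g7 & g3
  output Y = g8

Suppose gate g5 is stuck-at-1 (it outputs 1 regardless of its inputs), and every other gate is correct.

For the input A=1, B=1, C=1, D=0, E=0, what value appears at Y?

Propagate with g5 forced: g1=1, g2=1, g3=1, g4=0, g5=1 [stuck-at-1], g6=1, g7=1, g8=1.
So Y = 1. (Without the fault it would be 0.)

1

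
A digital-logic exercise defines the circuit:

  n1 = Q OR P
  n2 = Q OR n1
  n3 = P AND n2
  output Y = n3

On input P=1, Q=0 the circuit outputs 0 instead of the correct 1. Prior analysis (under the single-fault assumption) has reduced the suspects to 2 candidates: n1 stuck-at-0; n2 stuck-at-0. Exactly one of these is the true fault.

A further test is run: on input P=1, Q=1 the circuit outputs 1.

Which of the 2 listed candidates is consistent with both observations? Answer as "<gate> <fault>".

n1 stuck-at-0

Evaluate each candidate on input P=1, Q=1:
  n1 stuck-at-0: n1=0 [stuck-at-0], n2=1, n3=1 → 1 — matches
  n2 stuck-at-0: n1=1, n2=0 [stuck-at-0], n3=0 → 0 — eliminated
Only n1 stuck-at-0 reproduces the observed 1.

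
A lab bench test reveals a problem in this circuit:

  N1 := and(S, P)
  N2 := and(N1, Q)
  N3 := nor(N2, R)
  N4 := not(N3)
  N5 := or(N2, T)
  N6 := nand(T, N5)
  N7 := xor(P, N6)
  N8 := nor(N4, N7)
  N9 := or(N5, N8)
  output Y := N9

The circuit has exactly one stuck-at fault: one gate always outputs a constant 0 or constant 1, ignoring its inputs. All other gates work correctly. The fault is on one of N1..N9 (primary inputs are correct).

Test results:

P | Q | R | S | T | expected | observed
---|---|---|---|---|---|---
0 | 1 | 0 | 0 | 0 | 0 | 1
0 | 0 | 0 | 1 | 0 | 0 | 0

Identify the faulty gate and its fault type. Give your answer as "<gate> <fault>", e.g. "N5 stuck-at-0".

Fault-free values for test 1 (P=0, Q=1, R=0, S=0, T=0): N1=0, N2=0, N3=1, N4=0, N5=0, N6=1, N7=1, N8=0, N9=0, giving Y=0. Observed 1.
Test 1: faults giving observed 1 are {N1 stuck-at-1, N2 stuck-at-1, N5 stuck-at-1, N6 stuck-at-0, N7 stuck-at-0, N8 stuck-at-1, N9 stuck-at-1}.
Test 2 (P=0, Q=0, R=0, S=1, T=0): fault-free N1=0, N2=0, N3=1, N4=0, N5=0, N6=1, N7=1, N8=0, N9=0 → 0; observed 0. Eliminates N2 stuck-at-1, N5 stuck-at-1, N6 stuck-at-0, N7 stuck-at-0, N8 stuck-at-1, N9 stuck-at-1.
Only N1 stuck-at-1 is consistent with every test.

N1 stuck-at-1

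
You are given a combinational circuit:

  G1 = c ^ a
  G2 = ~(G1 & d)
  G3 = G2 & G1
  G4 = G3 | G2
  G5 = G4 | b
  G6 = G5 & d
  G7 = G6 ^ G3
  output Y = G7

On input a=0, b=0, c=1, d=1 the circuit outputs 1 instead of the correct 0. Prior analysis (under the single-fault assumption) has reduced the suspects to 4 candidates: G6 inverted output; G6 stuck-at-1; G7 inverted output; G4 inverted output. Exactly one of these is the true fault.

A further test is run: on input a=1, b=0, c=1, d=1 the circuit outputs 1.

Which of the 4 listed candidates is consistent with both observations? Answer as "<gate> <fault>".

G6 stuck-at-1

Evaluate each candidate on input a=1, b=0, c=1, d=1:
  G6 inverted output: G1=0, G2=1, G3=0, G4=1, G5=1, G6=0 [inverted output], G7=0 → 0 — eliminated
  G6 stuck-at-1: G1=0, G2=1, G3=0, G4=1, G5=1, G6=1 [stuck-at-1], G7=1 → 1 — matches
  G7 inverted output: G1=0, G2=1, G3=0, G4=1, G5=1, G6=1, G7=0 [inverted output] → 0 — eliminated
  G4 inverted output: G1=0, G2=1, G3=0, G4=0 [inverted output], G5=0, G6=0, G7=0 → 0 — eliminated
Only G6 stuck-at-1 reproduces the observed 1.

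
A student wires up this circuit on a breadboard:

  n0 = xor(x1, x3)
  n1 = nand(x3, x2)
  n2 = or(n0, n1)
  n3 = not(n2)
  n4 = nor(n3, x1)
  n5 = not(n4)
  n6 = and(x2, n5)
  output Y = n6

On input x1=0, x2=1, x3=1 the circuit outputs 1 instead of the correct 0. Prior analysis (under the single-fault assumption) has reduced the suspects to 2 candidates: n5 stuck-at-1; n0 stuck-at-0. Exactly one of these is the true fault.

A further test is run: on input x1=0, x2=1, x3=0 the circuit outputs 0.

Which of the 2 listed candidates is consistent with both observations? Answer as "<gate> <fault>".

Evaluate each candidate on input x1=0, x2=1, x3=0:
  n5 stuck-at-1: n0=0, n1=1, n2=1, n3=0, n4=1, n5=1 [stuck-at-1], n6=1 → 1 — eliminated
  n0 stuck-at-0: n0=0 [stuck-at-0], n1=1, n2=1, n3=0, n4=1, n5=0, n6=0 → 0 — matches
Only n0 stuck-at-0 reproduces the observed 0.

n0 stuck-at-0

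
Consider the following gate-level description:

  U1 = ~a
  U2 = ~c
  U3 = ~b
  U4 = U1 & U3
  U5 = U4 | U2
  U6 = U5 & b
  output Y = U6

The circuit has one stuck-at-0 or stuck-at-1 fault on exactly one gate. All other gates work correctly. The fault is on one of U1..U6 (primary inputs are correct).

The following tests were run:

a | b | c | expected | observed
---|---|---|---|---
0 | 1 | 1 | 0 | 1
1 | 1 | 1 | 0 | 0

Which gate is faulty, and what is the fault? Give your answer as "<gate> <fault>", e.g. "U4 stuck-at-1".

Fault-free values for test 1 (a=0, b=1, c=1): U1=1, U2=0, U3=0, U4=0, U5=0, U6=0, giving Y=0. Observed 1.
Test 1: faults giving observed 1 are {U2 stuck-at-1, U3 stuck-at-1, U4 stuck-at-1, U5 stuck-at-1, U6 stuck-at-1}.
Test 2 (a=1, b=1, c=1): fault-free U1=0, U2=0, U3=0, U4=0, U5=0, U6=0 → 0; observed 0. Eliminates U2 stuck-at-1, U4 stuck-at-1, U5 stuck-at-1, U6 stuck-at-1.
Only U3 stuck-at-1 is consistent with every test.

U3 stuck-at-1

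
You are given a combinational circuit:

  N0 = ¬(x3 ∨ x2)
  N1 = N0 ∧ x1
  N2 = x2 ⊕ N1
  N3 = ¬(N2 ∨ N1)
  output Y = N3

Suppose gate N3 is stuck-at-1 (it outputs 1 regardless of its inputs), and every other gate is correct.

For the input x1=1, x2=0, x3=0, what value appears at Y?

Propagate with N3 forced: N0=1, N1=1, N2=1, N3=1 [stuck-at-1].
So Y = 1. (Without the fault it would be 0.)

1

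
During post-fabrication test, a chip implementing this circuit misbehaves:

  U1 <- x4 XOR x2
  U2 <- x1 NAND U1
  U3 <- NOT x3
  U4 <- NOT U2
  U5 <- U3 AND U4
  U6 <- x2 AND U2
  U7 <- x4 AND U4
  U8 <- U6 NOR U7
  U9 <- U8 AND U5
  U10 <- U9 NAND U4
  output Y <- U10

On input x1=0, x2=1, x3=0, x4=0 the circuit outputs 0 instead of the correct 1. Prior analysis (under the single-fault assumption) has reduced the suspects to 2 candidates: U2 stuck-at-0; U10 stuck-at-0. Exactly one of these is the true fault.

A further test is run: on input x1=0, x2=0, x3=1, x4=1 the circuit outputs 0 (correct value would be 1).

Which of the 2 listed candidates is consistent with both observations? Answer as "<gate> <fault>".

Evaluate each candidate on input x1=0, x2=0, x3=1, x4=1:
  U2 stuck-at-0: U1=1, U2=0 [stuck-at-0], U3=0, U4=1, U5=0, U6=0, U7=1, U8=0, U9=0, U10=1 → 1 — eliminated
  U10 stuck-at-0: U1=1, U2=1, U3=0, U4=0, U5=0, U6=0, U7=0, U8=1, U9=0, U10=0 [stuck-at-0] → 0 — matches
Only U10 stuck-at-0 reproduces the observed 0.

U10 stuck-at-0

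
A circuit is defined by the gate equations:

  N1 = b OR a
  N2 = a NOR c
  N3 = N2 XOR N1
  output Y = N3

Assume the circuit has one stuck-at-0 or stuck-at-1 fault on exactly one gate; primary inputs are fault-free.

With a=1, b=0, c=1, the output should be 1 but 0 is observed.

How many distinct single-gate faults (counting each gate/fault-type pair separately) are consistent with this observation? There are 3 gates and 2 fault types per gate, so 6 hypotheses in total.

3

Fault-free: N1=1, N2=0, N3=1 → 1. Observed 0.
  N1 stuck-at-0: output 0 ✓
  N1 stuck-at-1: output 1 ✗
  N2 stuck-at-0: output 1 ✗
  N2 stuck-at-1: output 0 ✓
  N3 stuck-at-0: output 0 ✓
  N3 stuck-at-1: output 1 ✗
Consistent faults: {N1 stuck-at-0, N2 stuck-at-1, N3 stuck-at-0} — 3 in all.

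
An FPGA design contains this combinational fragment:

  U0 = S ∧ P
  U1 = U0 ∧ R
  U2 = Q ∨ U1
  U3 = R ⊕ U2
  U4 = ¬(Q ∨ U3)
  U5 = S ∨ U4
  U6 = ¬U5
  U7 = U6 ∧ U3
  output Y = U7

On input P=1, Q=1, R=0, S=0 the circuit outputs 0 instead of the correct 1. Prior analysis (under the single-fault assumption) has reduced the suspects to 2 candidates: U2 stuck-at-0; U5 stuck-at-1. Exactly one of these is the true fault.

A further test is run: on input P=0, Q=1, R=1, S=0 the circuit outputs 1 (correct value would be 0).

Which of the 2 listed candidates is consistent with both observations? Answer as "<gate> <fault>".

Evaluate each candidate on input P=0, Q=1, R=1, S=0:
  U2 stuck-at-0: U0=0, U1=0, U2=0 [stuck-at-0], U3=1, U4=0, U5=0, U6=1, U7=1 → 1 — matches
  U5 stuck-at-1: U0=0, U1=0, U2=1, U3=0, U4=0, U5=1 [stuck-at-1], U6=0, U7=0 → 0 — eliminated
Only U2 stuck-at-0 reproduces the observed 1.

U2 stuck-at-0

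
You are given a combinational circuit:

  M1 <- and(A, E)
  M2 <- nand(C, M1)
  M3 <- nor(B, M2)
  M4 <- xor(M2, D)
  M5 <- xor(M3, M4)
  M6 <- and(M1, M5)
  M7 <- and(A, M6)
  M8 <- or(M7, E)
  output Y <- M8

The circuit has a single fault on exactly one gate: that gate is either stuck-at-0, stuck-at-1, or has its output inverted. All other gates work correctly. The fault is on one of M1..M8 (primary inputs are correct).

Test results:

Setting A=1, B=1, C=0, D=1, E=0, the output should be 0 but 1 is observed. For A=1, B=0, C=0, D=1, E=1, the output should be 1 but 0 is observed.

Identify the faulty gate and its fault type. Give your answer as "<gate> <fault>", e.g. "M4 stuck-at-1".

M8 inverted output

Fault-free values for test 1 (A=1, B=1, C=0, D=1, E=0): M1=0, M2=1, M3=0, M4=0, M5=0, M6=0, M7=0, M8=0, giving Y=0. Observed 1.
Test 1: faults giving observed 1 are {M6 stuck-at-1, M6 inverted output, M7 stuck-at-1, M7 inverted output, M8 stuck-at-1, M8 inverted output}.
Test 2 (A=1, B=0, C=0, D=1, E=1): fault-free M1=1, M2=1, M3=0, M4=0, M5=0, M6=0, M7=0, M8=1 → 1; observed 0. Eliminates M6 stuck-at-1, M6 inverted output, M7 stuck-at-1, M7 inverted output, M8 stuck-at-1.
Only M8 inverted output is consistent with every test.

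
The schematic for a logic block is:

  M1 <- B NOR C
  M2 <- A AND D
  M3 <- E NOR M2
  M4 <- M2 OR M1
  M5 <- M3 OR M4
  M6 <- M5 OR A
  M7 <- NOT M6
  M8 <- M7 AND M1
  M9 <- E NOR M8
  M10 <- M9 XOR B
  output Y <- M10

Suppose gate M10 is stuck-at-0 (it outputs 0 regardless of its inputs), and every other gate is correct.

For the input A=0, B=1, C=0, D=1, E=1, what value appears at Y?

Propagate with M10 forced: M1=0, M2=0, M3=0, M4=0, M5=0, M6=0, M7=1, M8=0, M9=0, M10=0 [stuck-at-0].
So Y = 0. (Without the fault it would be 1.)

0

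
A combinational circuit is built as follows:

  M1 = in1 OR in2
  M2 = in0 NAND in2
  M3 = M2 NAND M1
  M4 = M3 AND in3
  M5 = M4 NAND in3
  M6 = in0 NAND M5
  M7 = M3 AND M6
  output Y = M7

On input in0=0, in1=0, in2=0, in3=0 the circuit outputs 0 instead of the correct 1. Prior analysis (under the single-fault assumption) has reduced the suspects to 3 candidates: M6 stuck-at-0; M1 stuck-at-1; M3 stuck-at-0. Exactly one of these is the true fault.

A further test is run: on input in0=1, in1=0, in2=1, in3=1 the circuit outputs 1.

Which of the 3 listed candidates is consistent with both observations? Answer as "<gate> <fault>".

Evaluate each candidate on input in0=1, in1=0, in2=1, in3=1:
  M6 stuck-at-0: M1=1, M2=0, M3=1, M4=1, M5=0, M6=0 [stuck-at-0], M7=0 → 0 — eliminated
  M1 stuck-at-1: M1=1 [stuck-at-1], M2=0, M3=1, M4=1, M5=0, M6=1, M7=1 → 1 — matches
  M3 stuck-at-0: M1=1, M2=0, M3=0 [stuck-at-0], M4=0, M5=1, M6=0, M7=0 → 0 — eliminated
Only M1 stuck-at-1 reproduces the observed 1.

M1 stuck-at-1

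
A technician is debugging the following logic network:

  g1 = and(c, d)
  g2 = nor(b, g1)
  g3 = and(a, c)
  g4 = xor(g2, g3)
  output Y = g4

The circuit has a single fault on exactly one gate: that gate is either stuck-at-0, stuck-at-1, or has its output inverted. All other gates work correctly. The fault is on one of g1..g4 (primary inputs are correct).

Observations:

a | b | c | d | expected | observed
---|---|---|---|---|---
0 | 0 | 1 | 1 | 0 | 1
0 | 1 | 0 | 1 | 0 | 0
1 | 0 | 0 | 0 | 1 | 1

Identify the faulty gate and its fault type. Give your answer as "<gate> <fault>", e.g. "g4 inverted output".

Fault-free values for test 1 (a=0, b=0, c=1, d=1): g1=1, g2=0, g3=0, g4=0, giving Y=0. Observed 1.
Test 1: faults giving observed 1 are {g1 stuck-at-0, g1 inverted output, g2 stuck-at-1, g2 inverted output, g3 stuck-at-1, g3 inverted output, g4 stuck-at-1, g4 inverted output}.
Test 2 (a=0, b=1, c=0, d=1): fault-free g1=0, g2=0, g3=0, g4=0 → 0; observed 0. Eliminates g2 stuck-at-1, g2 inverted output, g3 stuck-at-1, g3 inverted output, g4 stuck-at-1, g4 inverted output.
Test 3 (a=1, b=0, c=0, d=0): fault-free g1=0, g2=1, g3=0, g4=1 → 1; observed 1. Eliminates g1 inverted output.
Only g1 stuck-at-0 is consistent with every test.

g1 stuck-at-0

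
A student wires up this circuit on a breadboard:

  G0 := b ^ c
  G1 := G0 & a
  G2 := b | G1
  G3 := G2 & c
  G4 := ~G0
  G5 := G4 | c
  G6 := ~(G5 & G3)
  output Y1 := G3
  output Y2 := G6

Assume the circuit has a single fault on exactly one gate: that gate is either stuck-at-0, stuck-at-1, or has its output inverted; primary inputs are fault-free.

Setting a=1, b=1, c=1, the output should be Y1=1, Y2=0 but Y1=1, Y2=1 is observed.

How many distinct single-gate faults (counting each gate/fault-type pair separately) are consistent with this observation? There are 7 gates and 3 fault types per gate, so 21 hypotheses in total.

Fault-free: G0=0, G1=0, G2=1, G3=1, G4=1, G5=1, G6=0 → Y1=1, Y2=0. Observed Y1=1, Y2=1.
  G0: none of the 3 fault types match ✗
  G1: none of the 3 fault types match ✗
  G2: none of the 3 fault types match ✗
  G3: none of the 3 fault types match ✗
  G4: none of the 3 fault types match ✗
  G5: stuck-at-0, inverted output ✓; others ✗
  G6: stuck-at-1, inverted output ✓; others ✗
Consistent faults: {G5 stuck-at-0, G5 inverted output, G6 stuck-at-1, G6 inverted output} — 4 in all.

4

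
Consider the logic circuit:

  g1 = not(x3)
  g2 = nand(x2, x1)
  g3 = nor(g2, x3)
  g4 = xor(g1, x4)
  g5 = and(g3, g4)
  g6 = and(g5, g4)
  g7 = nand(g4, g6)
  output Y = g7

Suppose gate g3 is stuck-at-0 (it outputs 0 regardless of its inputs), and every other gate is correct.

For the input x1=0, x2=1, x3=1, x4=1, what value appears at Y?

Propagate with g3 forced: g1=0, g2=1, g3=0 [stuck-at-0], g4=1, g5=0, g6=0, g7=1.
So Y = 1. (Same as the fault-free value — the fault is masked on this input.)

1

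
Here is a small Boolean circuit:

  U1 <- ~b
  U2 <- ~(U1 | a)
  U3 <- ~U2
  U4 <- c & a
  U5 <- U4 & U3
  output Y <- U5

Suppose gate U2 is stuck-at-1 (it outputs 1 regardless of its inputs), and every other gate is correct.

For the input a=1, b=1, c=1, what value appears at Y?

Propagate with U2 forced: U1=0, U2=1 [stuck-at-1], U3=0, U4=1, U5=0.
So Y = 0. (Without the fault it would be 1.)

0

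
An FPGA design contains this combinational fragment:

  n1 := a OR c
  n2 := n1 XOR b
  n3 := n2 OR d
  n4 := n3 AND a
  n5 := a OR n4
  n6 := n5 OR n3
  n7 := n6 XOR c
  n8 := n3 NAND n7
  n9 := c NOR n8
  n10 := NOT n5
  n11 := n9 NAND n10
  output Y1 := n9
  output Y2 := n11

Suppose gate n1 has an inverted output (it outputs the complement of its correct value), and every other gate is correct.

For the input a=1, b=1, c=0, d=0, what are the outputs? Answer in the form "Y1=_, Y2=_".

Propagate with n1 forced: n1=0 [inverted output], n2=1, n3=1, n4=1, n5=1, n6=1, n7=1, n8=0, n9=1, n10=0, n11=1.
So the outputs are Y1=1, Y2=1. (Without the fault they would be Y1=0, Y2=1.)

Y1=1, Y2=1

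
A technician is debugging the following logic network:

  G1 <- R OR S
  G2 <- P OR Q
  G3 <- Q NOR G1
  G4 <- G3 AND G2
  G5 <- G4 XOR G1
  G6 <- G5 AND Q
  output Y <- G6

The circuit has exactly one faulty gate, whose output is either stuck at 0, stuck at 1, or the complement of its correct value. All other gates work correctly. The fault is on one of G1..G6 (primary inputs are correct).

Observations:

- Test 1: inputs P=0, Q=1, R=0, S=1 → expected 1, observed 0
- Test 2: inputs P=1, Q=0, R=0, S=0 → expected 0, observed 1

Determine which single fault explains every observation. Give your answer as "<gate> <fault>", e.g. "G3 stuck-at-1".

G6 inverted output

Fault-free values for test 1 (P=0, Q=1, R=0, S=1): G1=1, G2=1, G3=0, G4=0, G5=1, G6=1, giving Y=1. Observed 0.
Test 1: faults giving observed 0 are {G1 stuck-at-0, G1 inverted output, G3 stuck-at-1, G3 inverted output, G4 stuck-at-1, G4 inverted output, G5 stuck-at-0, G5 inverted output, G6 stuck-at-0, G6 inverted output}.
Test 2 (P=1, Q=0, R=0, S=0): fault-free G1=0, G2=1, G3=1, G4=1, G5=1, G6=0 → 0; observed 1. Eliminates G1 stuck-at-0, G1 inverted output, G3 stuck-at-1, G3 inverted output, G4 stuck-at-1, G4 inverted output, G5 stuck-at-0, G5 inverted output, G6 stuck-at-0.
Only G6 inverted output is consistent with every test.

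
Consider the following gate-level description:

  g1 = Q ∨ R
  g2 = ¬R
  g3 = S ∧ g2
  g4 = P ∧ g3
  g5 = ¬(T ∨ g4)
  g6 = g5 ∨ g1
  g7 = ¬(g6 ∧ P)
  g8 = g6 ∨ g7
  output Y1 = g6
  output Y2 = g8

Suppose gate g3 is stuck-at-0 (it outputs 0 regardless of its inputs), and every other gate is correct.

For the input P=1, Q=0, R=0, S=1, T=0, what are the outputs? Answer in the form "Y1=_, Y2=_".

Y1=1, Y2=1

Propagate with g3 forced: g1=0, g2=1, g3=0 [stuck-at-0], g4=0, g5=1, g6=1, g7=0, g8=1.
So the outputs are Y1=1, Y2=1. (Without the fault they would be Y1=0, Y2=1.)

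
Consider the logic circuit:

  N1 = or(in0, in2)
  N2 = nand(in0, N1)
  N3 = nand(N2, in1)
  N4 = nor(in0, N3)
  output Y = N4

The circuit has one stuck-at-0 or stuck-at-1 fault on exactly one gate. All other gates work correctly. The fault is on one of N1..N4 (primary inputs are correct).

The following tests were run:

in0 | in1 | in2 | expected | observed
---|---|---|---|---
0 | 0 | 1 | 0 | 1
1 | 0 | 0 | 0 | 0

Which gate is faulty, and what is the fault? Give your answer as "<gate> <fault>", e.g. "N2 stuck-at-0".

N3 stuck-at-0

Fault-free values for test 1 (in0=0, in1=0, in2=1): N1=1, N2=1, N3=1, N4=0, giving Y=0. Observed 1.
Test 1: faults giving observed 1 are {N3 stuck-at-0, N4 stuck-at-1}.
Test 2 (in0=1, in1=0, in2=0): fault-free N1=1, N2=0, N3=1, N4=0 → 0; observed 0. Eliminates N4 stuck-at-1.
Only N3 stuck-at-0 is consistent with every test.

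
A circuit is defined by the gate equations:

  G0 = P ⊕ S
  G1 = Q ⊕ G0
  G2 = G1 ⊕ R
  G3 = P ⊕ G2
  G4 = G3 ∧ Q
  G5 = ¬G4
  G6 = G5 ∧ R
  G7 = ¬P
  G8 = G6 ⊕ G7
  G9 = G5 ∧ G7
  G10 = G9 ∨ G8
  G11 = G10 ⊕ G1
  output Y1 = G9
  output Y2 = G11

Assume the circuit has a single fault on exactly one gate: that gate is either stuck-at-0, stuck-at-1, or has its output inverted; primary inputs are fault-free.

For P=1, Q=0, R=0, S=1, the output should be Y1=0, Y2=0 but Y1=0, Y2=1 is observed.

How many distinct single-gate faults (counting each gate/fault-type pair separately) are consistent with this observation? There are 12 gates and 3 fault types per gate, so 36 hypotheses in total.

Fault-free: G0=0, G1=0, G2=0, G3=1, G4=0, G5=1, G6=0, G7=0, G8=0, G9=0, G10=0, G11=0 → Y1=0, Y2=0. Observed Y1=0, Y2=1.
  G0: stuck-at-1, inverted output ✓; others ✗
  G1: stuck-at-1, inverted output ✓; others ✗
  G2: none of the 3 fault types match ✗
  G3: none of the 3 fault types match ✗
  G4: none of the 3 fault types match ✗
  G5: none of the 3 fault types match ✗
  G6: stuck-at-1, inverted output ✓; others ✗
  G7: none of the 3 fault types match ✗
  G8: stuck-at-1, inverted output ✓; others ✗
  G9: none of the 3 fault types match ✗
  G10: stuck-at-1, inverted output ✓; others ✗
  G11: stuck-at-1, inverted output ✓; others ✗
Consistent faults: {G0 stuck-at-1, G0 inverted output, G1 stuck-at-1, G1 inverted output, G6 stuck-at-1, G6 inverted output, G8 stuck-at-1, G8 inverted output, G10 stuck-at-1, G10 inverted output, G11 stuck-at-1, G11 inverted output} — 12 in all.

12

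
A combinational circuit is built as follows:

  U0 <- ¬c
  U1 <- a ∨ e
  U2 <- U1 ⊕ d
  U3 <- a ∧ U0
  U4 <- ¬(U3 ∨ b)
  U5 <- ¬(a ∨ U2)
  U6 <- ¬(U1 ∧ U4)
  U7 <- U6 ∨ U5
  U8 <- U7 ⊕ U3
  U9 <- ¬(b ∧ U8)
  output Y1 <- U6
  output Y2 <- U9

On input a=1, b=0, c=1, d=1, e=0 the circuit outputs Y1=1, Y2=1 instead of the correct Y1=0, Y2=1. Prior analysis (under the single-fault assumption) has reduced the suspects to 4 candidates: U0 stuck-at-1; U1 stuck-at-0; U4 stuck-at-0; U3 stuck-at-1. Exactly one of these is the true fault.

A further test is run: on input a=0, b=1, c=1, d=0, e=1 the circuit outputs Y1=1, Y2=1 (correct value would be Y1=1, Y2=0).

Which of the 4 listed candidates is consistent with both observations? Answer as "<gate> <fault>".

Evaluate each candidate on input a=0, b=1, c=1, d=0, e=1:
  U0 stuck-at-1: U0=1 [stuck-at-1], U1=1, U2=1, U3=0, U4=0, U5=0, U6=1, U7=1, U8=1, U9=0 → Y1=1, Y2=0 — eliminated
  U1 stuck-at-0: U0=0, U1=0 [stuck-at-0], U2=0, U3=0, U4=0, U5=1, U6=1, U7=1, U8=1, U9=0 → Y1=1, Y2=0 — eliminated
  U4 stuck-at-0: U0=0, U1=1, U2=1, U3=0, U4=0 [stuck-at-0], U5=0, U6=1, U7=1, U8=1, U9=0 → Y1=1, Y2=0 — eliminated
  U3 stuck-at-1: U0=0, U1=1, U2=1, U3=1 [stuck-at-1], U4=0, U5=0, U6=1, U7=1, U8=0, U9=1 → Y1=1, Y2=1 — matches
Only U3 stuck-at-1 reproduces the observed Y1=1, Y2=1.

U3 stuck-at-1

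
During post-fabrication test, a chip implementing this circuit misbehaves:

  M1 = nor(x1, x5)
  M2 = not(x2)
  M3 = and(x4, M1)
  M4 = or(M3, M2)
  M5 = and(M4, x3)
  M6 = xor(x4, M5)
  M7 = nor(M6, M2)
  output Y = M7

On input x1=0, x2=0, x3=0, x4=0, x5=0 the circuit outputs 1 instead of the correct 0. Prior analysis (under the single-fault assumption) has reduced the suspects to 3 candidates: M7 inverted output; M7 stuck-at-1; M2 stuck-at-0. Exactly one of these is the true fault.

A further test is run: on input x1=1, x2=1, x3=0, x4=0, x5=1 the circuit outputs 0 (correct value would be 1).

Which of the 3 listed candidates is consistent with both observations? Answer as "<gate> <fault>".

M7 inverted output

Evaluate each candidate on input x1=1, x2=1, x3=0, x4=0, x5=1:
  M7 inverted output: M1=0, M2=0, M3=0, M4=0, M5=0, M6=0, M7=0 [inverted output] → 0 — matches
  M7 stuck-at-1: M1=0, M2=0, M3=0, M4=0, M5=0, M6=0, M7=1 [stuck-at-1] → 1 — eliminated
  M2 stuck-at-0: M1=0, M2=0 [stuck-at-0], M3=0, M4=0, M5=0, M6=0, M7=1 → 1 — eliminated
Only M7 inverted output reproduces the observed 0.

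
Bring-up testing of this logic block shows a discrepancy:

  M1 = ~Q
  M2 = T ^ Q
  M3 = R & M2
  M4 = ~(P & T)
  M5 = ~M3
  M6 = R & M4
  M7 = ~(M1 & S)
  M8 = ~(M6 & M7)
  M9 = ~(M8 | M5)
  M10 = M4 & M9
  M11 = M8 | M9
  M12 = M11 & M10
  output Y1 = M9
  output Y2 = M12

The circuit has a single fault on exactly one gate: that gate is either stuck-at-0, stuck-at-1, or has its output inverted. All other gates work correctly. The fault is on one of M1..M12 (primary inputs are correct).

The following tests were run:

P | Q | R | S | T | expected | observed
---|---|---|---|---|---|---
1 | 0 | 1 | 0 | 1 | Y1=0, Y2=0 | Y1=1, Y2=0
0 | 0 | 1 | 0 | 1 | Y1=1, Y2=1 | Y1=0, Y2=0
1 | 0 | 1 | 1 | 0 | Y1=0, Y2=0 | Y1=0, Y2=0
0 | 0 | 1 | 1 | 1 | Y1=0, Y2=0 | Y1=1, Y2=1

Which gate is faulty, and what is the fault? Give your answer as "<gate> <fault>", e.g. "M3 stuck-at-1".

Fault-free values for test 1 (P=1, Q=0, R=1, S=0, T=1): M1=1, M2=1, M3=1, M4=0, M5=0, M6=0, M7=1, M8=1, M9=0, M10=0, M11=1, M12=0, giving Y1=0, Y2=0. Observed Y1=1, Y2=0.
Test 1: faults giving observed Y1=1, Y2=0 are {M6 stuck-at-1, M6 inverted output, M8 stuck-at-0, M8 inverted output, M9 stuck-at-1, M9 inverted output}.
Test 2 (P=0, Q=0, R=1, S=0, T=1): fault-free M1=1, M2=1, M3=1, M4=1, M5=0, M6=1, M7=1, M8=0, M9=1, M10=1, M11=1, M12=1 → Y1=1, Y2=1; observed Y1=0, Y2=0. Eliminates M6 stuck-at-1, M8 stuck-at-0, M9 stuck-at-1.
Test 3 (P=1, Q=0, R=1, S=1, T=0): fault-free M1=1, M2=0, M3=0, M4=1, M5=1, M6=1, M7=0, M8=1, M9=0, M10=0, M11=1, M12=0 → Y1=0, Y2=0; observed Y1=0, Y2=0. Eliminates M9 inverted output.
Test 4 (P=0, Q=0, R=1, S=1, T=1): fault-free M1=1, M2=1, M3=1, M4=1, M5=0, M6=1, M7=0, M8=1, M9=0, M10=0, M11=1, M12=0 → Y1=0, Y2=0; observed Y1=1, Y2=1. Eliminates M6 inverted output.
Only M8 inverted output is consistent with every test.

M8 inverted output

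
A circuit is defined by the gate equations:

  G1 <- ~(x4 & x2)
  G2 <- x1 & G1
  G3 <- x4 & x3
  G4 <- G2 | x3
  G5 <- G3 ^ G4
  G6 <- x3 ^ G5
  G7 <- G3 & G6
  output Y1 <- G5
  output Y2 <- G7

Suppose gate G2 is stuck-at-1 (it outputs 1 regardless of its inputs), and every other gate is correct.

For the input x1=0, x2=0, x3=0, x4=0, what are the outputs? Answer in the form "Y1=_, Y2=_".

Y1=1, Y2=0

Propagate with G2 forced: G1=1, G2=1 [stuck-at-1], G3=0, G4=1, G5=1, G6=1, G7=0.
So the outputs are Y1=1, Y2=0. (Without the fault they would be Y1=0, Y2=0.)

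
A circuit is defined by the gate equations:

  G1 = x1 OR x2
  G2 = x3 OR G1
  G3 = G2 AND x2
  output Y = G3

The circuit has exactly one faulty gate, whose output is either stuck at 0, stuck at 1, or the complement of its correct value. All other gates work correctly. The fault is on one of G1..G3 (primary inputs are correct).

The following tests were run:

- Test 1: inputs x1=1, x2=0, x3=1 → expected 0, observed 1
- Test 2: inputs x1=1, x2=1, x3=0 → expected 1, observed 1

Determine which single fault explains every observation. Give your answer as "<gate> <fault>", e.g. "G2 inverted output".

G3 stuck-at-1

Fault-free values for test 1 (x1=1, x2=0, x3=1): G1=1, G2=1, G3=0, giving Y=0. Observed 1.
Test 1: faults giving observed 1 are {G3 stuck-at-1, G3 inverted output}.
Test 2 (x1=1, x2=1, x3=0): fault-free G1=1, G2=1, G3=1 → 1; observed 1. Eliminates G3 inverted output.
Only G3 stuck-at-1 is consistent with every test.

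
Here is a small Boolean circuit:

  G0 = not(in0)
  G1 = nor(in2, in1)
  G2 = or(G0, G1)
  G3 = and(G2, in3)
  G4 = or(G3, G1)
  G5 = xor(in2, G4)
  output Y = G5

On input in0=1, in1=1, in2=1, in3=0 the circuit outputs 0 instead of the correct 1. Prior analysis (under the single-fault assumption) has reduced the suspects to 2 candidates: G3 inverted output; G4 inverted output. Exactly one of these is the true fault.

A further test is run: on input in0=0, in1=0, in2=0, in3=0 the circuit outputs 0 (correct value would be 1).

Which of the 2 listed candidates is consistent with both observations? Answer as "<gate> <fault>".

Evaluate each candidate on input in0=0, in1=0, in2=0, in3=0:
  G3 inverted output: G0=1, G1=1, G2=1, G3=1 [inverted output], G4=1, G5=1 → 1 — eliminated
  G4 inverted output: G0=1, G1=1, G2=1, G3=0, G4=0 [inverted output], G5=0 → 0 — matches
Only G4 inverted output reproduces the observed 0.

G4 inverted output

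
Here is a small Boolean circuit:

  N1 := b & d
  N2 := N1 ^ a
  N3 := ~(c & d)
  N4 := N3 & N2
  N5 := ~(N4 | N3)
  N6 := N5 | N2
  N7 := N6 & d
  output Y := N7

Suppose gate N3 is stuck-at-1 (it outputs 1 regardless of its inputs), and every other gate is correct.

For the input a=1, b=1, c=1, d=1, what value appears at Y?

0

Propagate with N3 forced: N1=1, N2=0, N3=1 [stuck-at-1], N4=0, N5=0, N6=0, N7=0.
So Y = 0. (Without the fault it would be 1.)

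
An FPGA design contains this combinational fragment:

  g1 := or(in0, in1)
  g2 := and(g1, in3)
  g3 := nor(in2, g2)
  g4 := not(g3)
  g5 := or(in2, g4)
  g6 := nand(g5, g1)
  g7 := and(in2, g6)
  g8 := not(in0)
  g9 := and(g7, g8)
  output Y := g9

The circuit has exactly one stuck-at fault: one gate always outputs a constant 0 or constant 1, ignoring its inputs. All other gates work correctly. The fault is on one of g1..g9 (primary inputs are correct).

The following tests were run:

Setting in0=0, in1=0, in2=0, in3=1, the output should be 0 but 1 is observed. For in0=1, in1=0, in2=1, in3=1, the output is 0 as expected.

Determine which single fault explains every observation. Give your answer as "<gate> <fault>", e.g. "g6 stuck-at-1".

Fault-free values for test 1 (in0=0, in1=0, in2=0, in3=1): g1=0, g2=0, g3=1, g4=0, g5=0, g6=1, g7=0, g8=1, g9=0, giving Y=0. Observed 1.
Test 1: faults giving observed 1 are {g7 stuck-at-1, g9 stuck-at-1}.
Test 2 (in0=1, in1=0, in2=1, in3=1): fault-free g1=1, g2=1, g3=0, g4=1, g5=1, g6=0, g7=0, g8=0, g9=0 → 0; observed 0. Eliminates g9 stuck-at-1.
Only g7 stuck-at-1 is consistent with every test.

g7 stuck-at-1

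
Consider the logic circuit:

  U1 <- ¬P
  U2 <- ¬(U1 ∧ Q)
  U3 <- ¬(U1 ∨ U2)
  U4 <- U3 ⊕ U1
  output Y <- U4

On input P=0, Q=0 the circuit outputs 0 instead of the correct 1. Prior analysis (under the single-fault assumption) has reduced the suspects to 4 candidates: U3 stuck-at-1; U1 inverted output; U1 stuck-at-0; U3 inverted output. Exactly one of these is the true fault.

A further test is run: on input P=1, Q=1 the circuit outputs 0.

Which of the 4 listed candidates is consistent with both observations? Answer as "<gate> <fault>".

Evaluate each candidate on input P=1, Q=1:
  U3 stuck-at-1: U1=0, U2=1, U3=1 [stuck-at-1], U4=1 → 1 — eliminated
  U1 inverted output: U1=1 [inverted output], U2=0, U3=0, U4=1 → 1 — eliminated
  U1 stuck-at-0: U1=0 [stuck-at-0], U2=1, U3=0, U4=0 → 0 — matches
  U3 inverted output: U1=0, U2=1, U3=1 [inverted output], U4=1 → 1 — eliminated
Only U1 stuck-at-0 reproduces the observed 0.

U1 stuck-at-0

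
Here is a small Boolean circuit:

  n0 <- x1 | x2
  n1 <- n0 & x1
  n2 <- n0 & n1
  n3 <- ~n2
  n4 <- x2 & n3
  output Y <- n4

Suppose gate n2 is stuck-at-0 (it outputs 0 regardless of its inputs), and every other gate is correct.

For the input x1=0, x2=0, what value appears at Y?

Propagate with n2 forced: n0=0, n1=0, n2=0 [stuck-at-0], n3=1, n4=0.
So Y = 0. (Same as the fault-free value — the fault is masked on this input.)

0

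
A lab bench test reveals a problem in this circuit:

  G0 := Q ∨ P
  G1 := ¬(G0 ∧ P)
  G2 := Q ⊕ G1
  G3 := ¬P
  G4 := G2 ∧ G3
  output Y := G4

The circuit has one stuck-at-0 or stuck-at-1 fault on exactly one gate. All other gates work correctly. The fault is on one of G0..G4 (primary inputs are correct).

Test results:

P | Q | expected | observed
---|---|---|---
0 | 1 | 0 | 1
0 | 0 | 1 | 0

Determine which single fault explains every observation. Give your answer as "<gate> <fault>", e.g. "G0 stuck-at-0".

G1 stuck-at-0

Fault-free values for test 1 (P=0, Q=1): G0=1, G1=1, G2=0, G3=1, G4=0, giving Y=0. Observed 1.
Test 1: faults giving observed 1 are {G1 stuck-at-0, G2 stuck-at-1, G4 stuck-at-1}.
Test 2 (P=0, Q=0): fault-free G0=0, G1=1, G2=1, G3=1, G4=1 → 1; observed 0. Eliminates G2 stuck-at-1, G4 stuck-at-1.
Only G1 stuck-at-0 is consistent with every test.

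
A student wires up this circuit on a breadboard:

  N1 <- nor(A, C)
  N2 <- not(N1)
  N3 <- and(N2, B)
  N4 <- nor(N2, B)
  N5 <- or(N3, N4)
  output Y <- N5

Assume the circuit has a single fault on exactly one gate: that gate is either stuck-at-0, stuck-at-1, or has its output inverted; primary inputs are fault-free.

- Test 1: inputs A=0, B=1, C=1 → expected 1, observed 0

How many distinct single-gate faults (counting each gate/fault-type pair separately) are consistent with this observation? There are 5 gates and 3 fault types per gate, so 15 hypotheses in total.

Fault-free: N1=0, N2=1, N3=1, N4=0, N5=1 → 1. Observed 0.
  N1: stuck-at-1, inverted output ✓; others ✗
  N2: stuck-at-0, inverted output ✓; others ✗
  N3: stuck-at-0, inverted output ✓; others ✗
  N4: none of the 3 fault types match ✗
  N5: stuck-at-0, inverted output ✓; others ✗
Consistent faults: {N1 stuck-at-1, N1 inverted output, N2 stuck-at-0, N2 inverted output, N3 stuck-at-0, N3 inverted output, N5 stuck-at-0, N5 inverted output} — 8 in all.

8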